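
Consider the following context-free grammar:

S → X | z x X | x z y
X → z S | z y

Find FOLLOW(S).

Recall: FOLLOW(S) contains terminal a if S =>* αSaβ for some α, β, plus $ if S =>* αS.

We compute FOLLOW(S) using the standard algorithm.
FOLLOW(S) starts with {$}.
FIRST(S) = {x, z}
FIRST(X) = {z}
FOLLOW(S) = {$}
FOLLOW(X) = {$}
Therefore, FOLLOW(S) = {$}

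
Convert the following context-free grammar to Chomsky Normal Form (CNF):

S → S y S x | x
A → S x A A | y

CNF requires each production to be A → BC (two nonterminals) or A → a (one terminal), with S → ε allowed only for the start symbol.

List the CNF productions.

TY → y; TX → x; S → x; A → y; S → S X0; X0 → TY X1; X1 → S TX; A → S X2; X2 → TX X3; X3 → A A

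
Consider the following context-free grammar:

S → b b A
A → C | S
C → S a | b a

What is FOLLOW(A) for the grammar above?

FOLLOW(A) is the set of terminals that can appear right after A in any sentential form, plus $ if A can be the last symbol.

We compute FOLLOW(A) using the standard algorithm.
FOLLOW(S) starts with {$}.
FIRST(A) = {b}
FIRST(C) = {b}
FIRST(S) = {b}
FOLLOW(A) = {$, a}
FOLLOW(C) = {$, a}
FOLLOW(S) = {$, a}
Therefore, FOLLOW(A) = {$, a}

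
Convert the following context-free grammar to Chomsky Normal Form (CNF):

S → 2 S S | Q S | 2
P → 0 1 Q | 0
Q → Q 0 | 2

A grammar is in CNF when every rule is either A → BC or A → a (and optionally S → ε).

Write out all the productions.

T2 → 2; S → 2; T0 → 0; T1 → 1; P → 0; Q → 2; S → T2 X0; X0 → S S; S → Q S; P → T0 X1; X1 → T1 Q; Q → Q T0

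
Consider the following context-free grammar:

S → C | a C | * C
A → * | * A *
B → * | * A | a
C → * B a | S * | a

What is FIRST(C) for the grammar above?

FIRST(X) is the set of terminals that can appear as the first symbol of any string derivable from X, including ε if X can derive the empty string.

We compute FIRST(C) using the standard algorithm.
FIRST(A) = {*}
FIRST(B) = {*, a}
FIRST(C) = {*, a}
FIRST(S) = {*, a}
Therefore, FIRST(C) = {*, a}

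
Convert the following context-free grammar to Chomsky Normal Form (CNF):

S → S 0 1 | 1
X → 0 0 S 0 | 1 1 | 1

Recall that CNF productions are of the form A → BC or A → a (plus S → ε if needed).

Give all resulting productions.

T0 → 0; T1 → 1; S → 1; X → 1; S → S X0; X0 → T0 T1; X → T0 X1; X1 → T0 X2; X2 → S T0; X → T1 T1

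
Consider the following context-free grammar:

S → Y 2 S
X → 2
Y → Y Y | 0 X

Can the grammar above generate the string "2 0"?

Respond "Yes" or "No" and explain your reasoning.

No - no valid derivation exists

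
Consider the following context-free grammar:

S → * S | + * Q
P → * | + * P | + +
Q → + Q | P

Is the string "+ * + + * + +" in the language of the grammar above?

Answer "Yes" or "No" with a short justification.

Yes - a valid derivation exists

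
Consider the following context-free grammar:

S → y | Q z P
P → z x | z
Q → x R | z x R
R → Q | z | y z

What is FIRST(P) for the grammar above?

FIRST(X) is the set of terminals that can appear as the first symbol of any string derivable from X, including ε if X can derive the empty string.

We compute FIRST(P) using the standard algorithm.
FIRST(P) = {z}
FIRST(Q) = {x, z}
FIRST(R) = {x, y, z}
FIRST(S) = {x, y, z}
Therefore, FIRST(P) = {z}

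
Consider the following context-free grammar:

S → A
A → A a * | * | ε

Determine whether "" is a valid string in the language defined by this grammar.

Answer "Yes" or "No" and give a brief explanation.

Yes - a valid derivation exists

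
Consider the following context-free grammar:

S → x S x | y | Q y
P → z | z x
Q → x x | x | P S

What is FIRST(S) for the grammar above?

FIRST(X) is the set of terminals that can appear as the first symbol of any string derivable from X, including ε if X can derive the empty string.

We compute FIRST(S) using the standard algorithm.
FIRST(P) = {z}
FIRST(Q) = {x, z}
FIRST(S) = {x, y, z}
Therefore, FIRST(S) = {x, y, z}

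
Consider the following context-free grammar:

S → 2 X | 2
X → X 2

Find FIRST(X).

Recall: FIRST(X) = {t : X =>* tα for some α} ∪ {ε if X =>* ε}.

We compute FIRST(X) using the standard algorithm.
FIRST(S) = {2}
FIRST(X) = {}
Therefore, FIRST(X) = {}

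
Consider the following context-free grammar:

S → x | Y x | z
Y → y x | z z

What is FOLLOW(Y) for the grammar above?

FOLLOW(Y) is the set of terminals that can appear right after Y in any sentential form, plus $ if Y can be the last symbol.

We compute FOLLOW(Y) using the standard algorithm.
FOLLOW(S) starts with {$}.
FIRST(S) = {x, y, z}
FIRST(Y) = {y, z}
FOLLOW(S) = {$}
FOLLOW(Y) = {x}
Therefore, FOLLOW(Y) = {x}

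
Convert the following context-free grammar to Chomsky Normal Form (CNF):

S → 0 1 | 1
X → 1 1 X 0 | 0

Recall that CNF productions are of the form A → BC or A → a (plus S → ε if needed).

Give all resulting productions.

T0 → 0; T1 → 1; S → 1; X → 0; S → T0 T1; X → T1 X0; X0 → T1 X1; X1 → X T0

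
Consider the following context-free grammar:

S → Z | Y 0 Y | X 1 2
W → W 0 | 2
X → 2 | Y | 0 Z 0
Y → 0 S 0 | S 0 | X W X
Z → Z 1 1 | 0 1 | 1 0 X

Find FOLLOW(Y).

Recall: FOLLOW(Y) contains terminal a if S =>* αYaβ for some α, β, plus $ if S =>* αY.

We compute FOLLOW(Y) using the standard algorithm.
FOLLOW(S) starts with {$}.
FIRST(S) = {0, 1, 2}
FIRST(W) = {2}
FIRST(X) = {0, 1, 2}
FIRST(Y) = {0, 1, 2}
FIRST(Z) = {0, 1}
FOLLOW(S) = {$, 0}
FOLLOW(W) = {0, 1, 2}
FOLLOW(X) = {$, 0, 1, 2}
FOLLOW(Y) = {$, 0, 1, 2}
FOLLOW(Z) = {$, 0, 1}
Therefore, FOLLOW(Y) = {$, 0, 1, 2}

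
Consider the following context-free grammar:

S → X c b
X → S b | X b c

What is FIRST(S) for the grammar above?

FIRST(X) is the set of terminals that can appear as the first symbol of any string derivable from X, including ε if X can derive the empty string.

We compute FIRST(S) using the standard algorithm.
FIRST(S) = {}
FIRST(X) = {}
Therefore, FIRST(S) = {}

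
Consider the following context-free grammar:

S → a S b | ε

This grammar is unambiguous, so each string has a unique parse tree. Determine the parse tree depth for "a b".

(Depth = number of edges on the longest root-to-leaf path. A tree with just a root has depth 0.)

2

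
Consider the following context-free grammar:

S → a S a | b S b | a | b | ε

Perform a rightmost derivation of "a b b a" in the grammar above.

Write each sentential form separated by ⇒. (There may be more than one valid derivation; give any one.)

S ⇒ a S a ⇒ a b S b a ⇒ a b b a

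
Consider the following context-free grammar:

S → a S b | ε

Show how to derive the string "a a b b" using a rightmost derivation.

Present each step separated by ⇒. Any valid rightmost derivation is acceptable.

S ⇒ a S b ⇒ a a S b b ⇒ a a b b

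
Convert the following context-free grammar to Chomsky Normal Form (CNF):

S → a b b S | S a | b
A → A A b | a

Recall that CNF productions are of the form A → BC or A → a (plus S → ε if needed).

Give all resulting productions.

TA → a; TB → b; S → b; A → a; S → TA X0; X0 → TB X1; X1 → TB S; S → S TA; A → A X2; X2 → A TB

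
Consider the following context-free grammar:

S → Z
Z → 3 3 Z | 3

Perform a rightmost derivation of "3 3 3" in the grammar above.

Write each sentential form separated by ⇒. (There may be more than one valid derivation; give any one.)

S ⇒ Z ⇒ 3 3 Z ⇒ 3 3 3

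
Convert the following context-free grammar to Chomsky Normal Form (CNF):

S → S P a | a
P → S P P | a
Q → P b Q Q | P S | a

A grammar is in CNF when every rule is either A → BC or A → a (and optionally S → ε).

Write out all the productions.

TA → a; S → a; P → a; TB → b; Q → a; S → S X0; X0 → P TA; P → S X1; X1 → P P; Q → P X2; X2 → TB X3; X3 → Q Q; Q → P S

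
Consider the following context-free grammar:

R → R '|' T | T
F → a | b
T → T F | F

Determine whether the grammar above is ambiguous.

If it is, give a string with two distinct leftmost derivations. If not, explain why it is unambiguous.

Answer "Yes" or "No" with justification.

No - the grammar is unambiguous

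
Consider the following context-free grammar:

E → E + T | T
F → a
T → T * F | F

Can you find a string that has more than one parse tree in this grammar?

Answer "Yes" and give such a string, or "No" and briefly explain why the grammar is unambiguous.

No - the grammar is unambiguous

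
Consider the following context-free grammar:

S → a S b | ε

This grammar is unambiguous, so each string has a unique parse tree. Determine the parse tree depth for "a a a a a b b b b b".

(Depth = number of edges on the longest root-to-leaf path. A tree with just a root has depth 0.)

6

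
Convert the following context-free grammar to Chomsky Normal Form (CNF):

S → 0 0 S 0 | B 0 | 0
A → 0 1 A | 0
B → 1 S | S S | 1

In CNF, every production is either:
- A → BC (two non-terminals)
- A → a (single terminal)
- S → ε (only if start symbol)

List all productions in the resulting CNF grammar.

T0 → 0; S → 0; T1 → 1; A → 0; B → 1; S → T0 X0; X0 → T0 X1; X1 → S T0; S → B T0; A → T0 X2; X2 → T1 A; B → T1 S; B → S S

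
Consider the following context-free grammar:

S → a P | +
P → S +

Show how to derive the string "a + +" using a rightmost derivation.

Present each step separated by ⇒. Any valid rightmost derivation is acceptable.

S ⇒ a P ⇒ a S + ⇒ a + +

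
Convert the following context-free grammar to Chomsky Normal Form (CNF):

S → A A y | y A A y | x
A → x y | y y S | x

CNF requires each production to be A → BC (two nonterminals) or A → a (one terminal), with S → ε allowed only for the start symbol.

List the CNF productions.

TY → y; S → x; TX → x; A → x; S → A X0; X0 → A TY; S → TY X1; X1 → A X2; X2 → A TY; A → TX TY; A → TY X3; X3 → TY S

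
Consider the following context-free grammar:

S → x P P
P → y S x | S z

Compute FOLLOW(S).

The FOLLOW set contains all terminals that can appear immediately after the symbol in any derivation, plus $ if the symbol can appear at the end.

We compute FOLLOW(S) using the standard algorithm.
FOLLOW(S) starts with {$}.
FIRST(P) = {x, y}
FIRST(S) = {x}
FOLLOW(P) = {$, x, y, z}
FOLLOW(S) = {$, x, z}
Therefore, FOLLOW(S) = {$, x, z}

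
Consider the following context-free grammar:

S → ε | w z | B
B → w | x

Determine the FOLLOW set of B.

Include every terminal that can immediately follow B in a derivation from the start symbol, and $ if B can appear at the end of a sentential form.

We compute FOLLOW(B) using the standard algorithm.
FOLLOW(S) starts with {$}.
FIRST(B) = {w, x}
FIRST(S) = {w, x, ε}
FOLLOW(B) = {$}
FOLLOW(S) = {$}
Therefore, FOLLOW(B) = {$}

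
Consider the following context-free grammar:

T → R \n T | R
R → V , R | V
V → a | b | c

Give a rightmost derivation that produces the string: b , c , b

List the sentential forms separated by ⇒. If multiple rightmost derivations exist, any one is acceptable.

T ⇒ R ⇒ V , R ⇒ V , V , R ⇒ V , V , V ⇒ V , V , b ⇒ V , c , b ⇒ b , c , b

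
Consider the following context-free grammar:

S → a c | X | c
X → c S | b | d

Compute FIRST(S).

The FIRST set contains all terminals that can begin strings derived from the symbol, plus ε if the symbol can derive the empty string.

We compute FIRST(S) using the standard algorithm.
FIRST(S) = {a, b, c, d}
FIRST(X) = {b, c, d}
Therefore, FIRST(S) = {a, b, c, d}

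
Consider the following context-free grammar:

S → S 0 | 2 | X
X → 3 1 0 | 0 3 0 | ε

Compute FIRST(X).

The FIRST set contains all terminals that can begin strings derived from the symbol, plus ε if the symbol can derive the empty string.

We compute FIRST(X) using the standard algorithm.
FIRST(S) = {0, 2, 3, ε}
FIRST(X) = {0, 3, ε}
Therefore, FIRST(X) = {0, 3, ε}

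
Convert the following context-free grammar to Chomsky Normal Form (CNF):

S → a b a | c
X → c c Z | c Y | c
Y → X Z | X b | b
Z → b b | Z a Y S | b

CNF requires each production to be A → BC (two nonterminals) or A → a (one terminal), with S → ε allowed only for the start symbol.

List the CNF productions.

TA → a; TB → b; S → c; TC → c; X → c; Y → b; Z → b; S → TA X0; X0 → TB TA; X → TC X1; X1 → TC Z; X → TC Y; Y → X Z; Y → X TB; Z → TB TB; Z → Z X2; X2 → TA X3; X3 → Y S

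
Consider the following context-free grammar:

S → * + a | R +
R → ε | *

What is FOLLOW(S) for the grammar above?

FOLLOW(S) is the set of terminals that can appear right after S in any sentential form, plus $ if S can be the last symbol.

We compute FOLLOW(S) using the standard algorithm.
FOLLOW(S) starts with {$}.
FIRST(R) = {*, ε}
FIRST(S) = {*, +}
FOLLOW(R) = {+}
FOLLOW(S) = {$}
Therefore, FOLLOW(S) = {$}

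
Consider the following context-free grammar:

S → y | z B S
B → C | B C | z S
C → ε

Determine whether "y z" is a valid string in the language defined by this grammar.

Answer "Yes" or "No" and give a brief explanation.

No - no valid derivation exists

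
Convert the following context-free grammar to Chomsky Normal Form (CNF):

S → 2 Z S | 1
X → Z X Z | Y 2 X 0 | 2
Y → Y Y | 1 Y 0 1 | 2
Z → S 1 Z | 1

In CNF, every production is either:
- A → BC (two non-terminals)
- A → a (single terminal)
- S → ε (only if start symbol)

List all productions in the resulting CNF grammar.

T2 → 2; S → 1; T0 → 0; X → 2; T1 → 1; Y → 2; Z → 1; S → T2 X0; X0 → Z S; X → Z X1; X1 → X Z; X → Y X2; X2 → T2 X3; X3 → X T0; Y → Y Y; Y → T1 X4; X4 → Y X5; X5 → T0 T1; Z → S X6; X6 → T1 Z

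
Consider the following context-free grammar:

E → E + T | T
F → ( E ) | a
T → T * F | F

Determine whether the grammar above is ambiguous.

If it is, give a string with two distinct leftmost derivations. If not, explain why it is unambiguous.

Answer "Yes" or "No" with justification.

No - the grammar is unambiguous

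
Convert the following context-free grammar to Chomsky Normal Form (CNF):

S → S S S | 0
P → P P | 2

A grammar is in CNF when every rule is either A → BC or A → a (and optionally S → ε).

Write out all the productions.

S → 0; P → 2; S → S X0; X0 → S S; P → P P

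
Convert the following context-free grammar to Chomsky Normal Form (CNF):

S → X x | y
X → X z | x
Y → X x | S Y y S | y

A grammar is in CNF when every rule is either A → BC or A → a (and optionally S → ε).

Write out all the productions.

TX → x; S → y; TZ → z; X → x; TY → y; Y → y; S → X TX; X → X TZ; Y → X TX; Y → S X0; X0 → Y X1; X1 → TY S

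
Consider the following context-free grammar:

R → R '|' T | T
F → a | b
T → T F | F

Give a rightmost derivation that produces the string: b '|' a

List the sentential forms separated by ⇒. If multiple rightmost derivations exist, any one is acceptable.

R ⇒ R '|' T ⇒ R '|' F ⇒ R '|' a ⇒ T '|' a ⇒ F '|' a ⇒ b '|' a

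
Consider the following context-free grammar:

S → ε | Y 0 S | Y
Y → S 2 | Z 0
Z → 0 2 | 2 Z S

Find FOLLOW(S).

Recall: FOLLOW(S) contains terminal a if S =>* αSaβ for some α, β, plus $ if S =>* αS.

We compute FOLLOW(S) using the standard algorithm.
FOLLOW(S) starts with {$}.
FIRST(S) = {0, 2, ε}
FIRST(Y) = {0, 2}
FIRST(Z) = {0, 2}
FOLLOW(S) = {$, 0, 2}
FOLLOW(Y) = {$, 0, 2}
FOLLOW(Z) = {0, 2}
Therefore, FOLLOW(S) = {$, 0, 2}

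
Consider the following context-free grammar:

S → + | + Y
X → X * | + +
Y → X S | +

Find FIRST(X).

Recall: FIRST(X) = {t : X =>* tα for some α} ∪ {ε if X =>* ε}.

We compute FIRST(X) using the standard algorithm.
FIRST(S) = {+}
FIRST(X) = {+}
FIRST(Y) = {+}
Therefore, FIRST(X) = {+}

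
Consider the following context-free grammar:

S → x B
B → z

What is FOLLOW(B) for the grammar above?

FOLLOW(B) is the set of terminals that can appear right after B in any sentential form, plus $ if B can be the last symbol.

We compute FOLLOW(B) using the standard algorithm.
FOLLOW(S) starts with {$}.
FIRST(B) = {z}
FIRST(S) = {x}
FOLLOW(B) = {$}
FOLLOW(S) = {$}
Therefore, FOLLOW(B) = {$}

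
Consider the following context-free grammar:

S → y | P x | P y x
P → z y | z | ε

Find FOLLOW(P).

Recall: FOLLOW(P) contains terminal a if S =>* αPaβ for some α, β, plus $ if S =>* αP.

We compute FOLLOW(P) using the standard algorithm.
FOLLOW(S) starts with {$}.
FIRST(P) = {z, ε}
FIRST(S) = {x, y, z}
FOLLOW(P) = {x, y}
FOLLOW(S) = {$}
Therefore, FOLLOW(P) = {x, y}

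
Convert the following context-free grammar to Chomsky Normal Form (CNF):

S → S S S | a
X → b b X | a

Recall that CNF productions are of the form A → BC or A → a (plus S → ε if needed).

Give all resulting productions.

S → a; TB → b; X → a; S → S X0; X0 → S S; X → TB X1; X1 → TB X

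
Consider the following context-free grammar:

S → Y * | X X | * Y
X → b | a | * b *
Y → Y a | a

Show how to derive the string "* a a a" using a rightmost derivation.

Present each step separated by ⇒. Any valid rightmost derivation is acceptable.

S ⇒ * Y ⇒ * Y a ⇒ * Y a a ⇒ * a a a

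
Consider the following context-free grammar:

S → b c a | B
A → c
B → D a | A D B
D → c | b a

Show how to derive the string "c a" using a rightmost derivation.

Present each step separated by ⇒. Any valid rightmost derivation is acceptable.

S ⇒ B ⇒ D a ⇒ c a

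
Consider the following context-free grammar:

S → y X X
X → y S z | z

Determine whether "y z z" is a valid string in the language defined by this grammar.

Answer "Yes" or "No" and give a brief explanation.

Yes - a valid derivation exists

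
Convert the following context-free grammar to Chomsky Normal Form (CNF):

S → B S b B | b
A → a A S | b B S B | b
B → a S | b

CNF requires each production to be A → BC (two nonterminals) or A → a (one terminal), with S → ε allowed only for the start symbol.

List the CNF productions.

TB → b; S → b; TA → a; A → b; B → b; S → B X0; X0 → S X1; X1 → TB B; A → TA X2; X2 → A S; A → TB X3; X3 → B X4; X4 → S B; B → TA S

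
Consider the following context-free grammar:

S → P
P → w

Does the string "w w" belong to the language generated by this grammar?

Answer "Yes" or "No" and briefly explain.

No - no valid derivation exists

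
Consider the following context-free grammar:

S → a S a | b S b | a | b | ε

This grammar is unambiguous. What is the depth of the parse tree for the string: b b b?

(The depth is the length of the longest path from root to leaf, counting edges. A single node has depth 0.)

2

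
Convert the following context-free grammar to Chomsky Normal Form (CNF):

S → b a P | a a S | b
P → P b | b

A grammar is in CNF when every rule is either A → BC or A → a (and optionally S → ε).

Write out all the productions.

TB → b; TA → a; S → b; P → b; S → TB X0; X0 → TA P; S → TA X1; X1 → TA S; P → P TB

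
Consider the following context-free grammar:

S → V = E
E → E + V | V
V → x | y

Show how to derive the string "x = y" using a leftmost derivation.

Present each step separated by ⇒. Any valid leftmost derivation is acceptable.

S ⇒ V = E ⇒ x = E ⇒ x = V ⇒ x = y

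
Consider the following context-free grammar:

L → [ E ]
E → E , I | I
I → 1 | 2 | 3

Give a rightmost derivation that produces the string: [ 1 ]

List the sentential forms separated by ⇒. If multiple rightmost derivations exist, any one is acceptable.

L ⇒ [ E ] ⇒ [ I ] ⇒ [ 1 ]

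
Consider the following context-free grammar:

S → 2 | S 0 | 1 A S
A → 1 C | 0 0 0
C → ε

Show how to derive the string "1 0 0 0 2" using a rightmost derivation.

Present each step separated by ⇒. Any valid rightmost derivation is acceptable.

S ⇒ 1 A S ⇒ 1 A 2 ⇒ 1 0 0 0 2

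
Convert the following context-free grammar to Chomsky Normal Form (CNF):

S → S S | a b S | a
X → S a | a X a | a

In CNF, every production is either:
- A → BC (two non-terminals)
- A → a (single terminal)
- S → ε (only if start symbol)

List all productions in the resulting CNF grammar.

TA → a; TB → b; S → a; X → a; S → S S; S → TA X0; X0 → TB S; X → S TA; X → TA X1; X1 → X TA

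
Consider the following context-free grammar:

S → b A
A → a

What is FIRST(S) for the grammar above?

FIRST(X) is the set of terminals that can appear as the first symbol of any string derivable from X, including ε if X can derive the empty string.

We compute FIRST(S) using the standard algorithm.
FIRST(A) = {a}
FIRST(S) = {b}
Therefore, FIRST(S) = {b}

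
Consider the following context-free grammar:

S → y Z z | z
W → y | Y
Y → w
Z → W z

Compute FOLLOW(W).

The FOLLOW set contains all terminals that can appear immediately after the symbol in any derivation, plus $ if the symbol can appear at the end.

We compute FOLLOW(W) using the standard algorithm.
FOLLOW(S) starts with {$}.
FIRST(S) = {y, z}
FIRST(W) = {w, y}
FIRST(Y) = {w}
FIRST(Z) = {w, y}
FOLLOW(S) = {$}
FOLLOW(W) = {z}
FOLLOW(Y) = {z}
FOLLOW(Z) = {z}
Therefore, FOLLOW(W) = {z}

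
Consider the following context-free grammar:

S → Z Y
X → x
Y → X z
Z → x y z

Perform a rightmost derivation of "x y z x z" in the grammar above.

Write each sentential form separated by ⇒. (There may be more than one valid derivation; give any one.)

S ⇒ Z Y ⇒ Z X z ⇒ Z x z ⇒ x y z x z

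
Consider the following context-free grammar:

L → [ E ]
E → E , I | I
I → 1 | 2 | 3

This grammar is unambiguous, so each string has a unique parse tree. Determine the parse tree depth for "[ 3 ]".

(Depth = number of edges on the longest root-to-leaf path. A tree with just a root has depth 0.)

3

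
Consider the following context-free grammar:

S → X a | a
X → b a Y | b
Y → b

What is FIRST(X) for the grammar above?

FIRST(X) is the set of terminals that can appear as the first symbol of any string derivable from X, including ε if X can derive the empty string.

We compute FIRST(X) using the standard algorithm.
FIRST(S) = {a, b}
FIRST(X) = {b}
FIRST(Y) = {b}
Therefore, FIRST(X) = {b}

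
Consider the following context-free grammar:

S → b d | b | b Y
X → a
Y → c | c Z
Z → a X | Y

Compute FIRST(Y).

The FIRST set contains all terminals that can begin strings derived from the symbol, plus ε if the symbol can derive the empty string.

We compute FIRST(Y) using the standard algorithm.
FIRST(S) = {b}
FIRST(X) = {a}
FIRST(Y) = {c}
FIRST(Z) = {a, c}
Therefore, FIRST(Y) = {c}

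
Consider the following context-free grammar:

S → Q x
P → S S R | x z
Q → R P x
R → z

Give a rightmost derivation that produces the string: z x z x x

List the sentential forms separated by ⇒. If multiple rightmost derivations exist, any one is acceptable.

S ⇒ Q x ⇒ R P x x ⇒ R x z x x ⇒ z x z x x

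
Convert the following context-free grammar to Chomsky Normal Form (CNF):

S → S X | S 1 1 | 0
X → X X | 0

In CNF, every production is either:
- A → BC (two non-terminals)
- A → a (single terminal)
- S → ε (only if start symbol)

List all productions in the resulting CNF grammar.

T1 → 1; S → 0; X → 0; S → S X; S → S X0; X0 → T1 T1; X → X X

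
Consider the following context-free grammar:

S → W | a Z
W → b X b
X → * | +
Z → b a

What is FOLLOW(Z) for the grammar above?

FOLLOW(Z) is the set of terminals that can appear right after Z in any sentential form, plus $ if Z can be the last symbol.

We compute FOLLOW(Z) using the standard algorithm.
FOLLOW(S) starts with {$}.
FIRST(S) = {a, b}
FIRST(W) = {b}
FIRST(X) = {*, +}
FIRST(Z) = {b}
FOLLOW(S) = {$}
FOLLOW(W) = {$}
FOLLOW(X) = {b}
FOLLOW(Z) = {$}
Therefore, FOLLOW(Z) = {$}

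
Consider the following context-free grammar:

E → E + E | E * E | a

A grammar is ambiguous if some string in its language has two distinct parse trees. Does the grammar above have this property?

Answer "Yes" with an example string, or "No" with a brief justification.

Yes - the string 'a * a * a * a * a' has two distinct parse trees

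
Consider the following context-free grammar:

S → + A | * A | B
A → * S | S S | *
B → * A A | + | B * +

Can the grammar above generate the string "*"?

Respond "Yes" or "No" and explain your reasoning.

No - no valid derivation exists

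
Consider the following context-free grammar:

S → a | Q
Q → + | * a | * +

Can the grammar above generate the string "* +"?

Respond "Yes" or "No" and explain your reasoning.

Yes - a valid derivation exists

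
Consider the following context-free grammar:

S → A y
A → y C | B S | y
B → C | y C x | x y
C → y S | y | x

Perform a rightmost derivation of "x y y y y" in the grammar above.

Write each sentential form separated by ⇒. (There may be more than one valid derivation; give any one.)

S ⇒ A y ⇒ B S y ⇒ B A y y ⇒ B y y y ⇒ x y y y y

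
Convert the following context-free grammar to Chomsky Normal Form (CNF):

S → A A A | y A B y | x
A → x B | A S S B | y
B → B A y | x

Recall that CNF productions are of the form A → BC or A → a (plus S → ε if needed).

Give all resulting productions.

TY → y; S → x; TX → x; A → y; B → x; S → A X0; X0 → A A; S → TY X1; X1 → A X2; X2 → B TY; A → TX B; A → A X3; X3 → S X4; X4 → S B; B → B X5; X5 → A TY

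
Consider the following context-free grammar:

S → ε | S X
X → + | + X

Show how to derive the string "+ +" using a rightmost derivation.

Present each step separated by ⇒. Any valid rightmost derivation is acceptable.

S ⇒ S X ⇒ S + X ⇒ S + + ⇒ + +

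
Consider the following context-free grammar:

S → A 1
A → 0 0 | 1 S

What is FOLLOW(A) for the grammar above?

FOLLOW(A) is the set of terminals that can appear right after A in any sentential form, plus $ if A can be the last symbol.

We compute FOLLOW(A) using the standard algorithm.
FOLLOW(S) starts with {$}.
FIRST(A) = {0, 1}
FIRST(S) = {0, 1}
FOLLOW(A) = {1}
FOLLOW(S) = {$, 1}
Therefore, FOLLOW(A) = {1}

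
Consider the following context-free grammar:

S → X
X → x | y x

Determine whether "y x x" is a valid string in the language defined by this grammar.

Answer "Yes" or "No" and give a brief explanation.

No - no valid derivation exists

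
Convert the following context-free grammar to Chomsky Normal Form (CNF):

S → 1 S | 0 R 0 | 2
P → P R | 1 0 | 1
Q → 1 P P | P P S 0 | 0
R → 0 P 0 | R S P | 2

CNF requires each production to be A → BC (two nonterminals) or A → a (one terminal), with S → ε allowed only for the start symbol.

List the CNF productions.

T1 → 1; T0 → 0; S → 2; P → 1; Q → 0; R → 2; S → T1 S; S → T0 X0; X0 → R T0; P → P R; P → T1 T0; Q → T1 X1; X1 → P P; Q → P X2; X2 → P X3; X3 → S T0; R → T0 X4; X4 → P T0; R → R X5; X5 → S P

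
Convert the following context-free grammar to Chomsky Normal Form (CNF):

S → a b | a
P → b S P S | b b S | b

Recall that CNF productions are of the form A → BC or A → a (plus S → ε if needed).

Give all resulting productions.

TA → a; TB → b; S → a; P → b; S → TA TB; P → TB X0; X0 → S X1; X1 → P S; P → TB X2; X2 → TB S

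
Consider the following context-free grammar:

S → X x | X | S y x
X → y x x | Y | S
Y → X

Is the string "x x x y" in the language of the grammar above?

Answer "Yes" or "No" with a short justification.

No - no valid derivation exists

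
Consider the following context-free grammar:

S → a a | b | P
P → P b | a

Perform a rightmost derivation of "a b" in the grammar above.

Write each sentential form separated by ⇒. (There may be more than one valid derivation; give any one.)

S ⇒ P ⇒ P b ⇒ a b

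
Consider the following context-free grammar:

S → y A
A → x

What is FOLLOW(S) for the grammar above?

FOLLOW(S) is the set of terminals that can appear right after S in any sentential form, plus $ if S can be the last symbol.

We compute FOLLOW(S) using the standard algorithm.
FOLLOW(S) starts with {$}.
FIRST(A) = {x}
FIRST(S) = {y}
FOLLOW(A) = {$}
FOLLOW(S) = {$}
Therefore, FOLLOW(S) = {$}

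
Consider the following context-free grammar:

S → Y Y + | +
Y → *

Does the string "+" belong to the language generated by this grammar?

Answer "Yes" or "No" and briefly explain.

Yes - a valid derivation exists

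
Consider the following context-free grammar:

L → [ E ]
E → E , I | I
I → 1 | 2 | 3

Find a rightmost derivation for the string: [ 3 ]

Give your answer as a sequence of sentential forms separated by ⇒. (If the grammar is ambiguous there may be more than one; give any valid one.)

L ⇒ [ E ] ⇒ [ I ] ⇒ [ 3 ]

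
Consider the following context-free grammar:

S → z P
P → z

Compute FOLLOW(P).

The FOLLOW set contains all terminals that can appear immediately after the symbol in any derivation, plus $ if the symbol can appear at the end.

We compute FOLLOW(P) using the standard algorithm.
FOLLOW(S) starts with {$}.
FIRST(P) = {z}
FIRST(S) = {z}
FOLLOW(P) = {$}
FOLLOW(S) = {$}
Therefore, FOLLOW(P) = {$}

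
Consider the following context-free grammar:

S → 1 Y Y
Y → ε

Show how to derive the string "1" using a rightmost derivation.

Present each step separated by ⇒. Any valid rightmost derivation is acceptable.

S ⇒ 1 Y Y ⇒ 1 Y ⇒ 1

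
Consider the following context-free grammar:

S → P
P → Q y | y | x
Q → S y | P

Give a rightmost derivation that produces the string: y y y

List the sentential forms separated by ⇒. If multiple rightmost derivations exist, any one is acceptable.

S ⇒ P ⇒ Q y ⇒ S y y ⇒ P y y ⇒ y y y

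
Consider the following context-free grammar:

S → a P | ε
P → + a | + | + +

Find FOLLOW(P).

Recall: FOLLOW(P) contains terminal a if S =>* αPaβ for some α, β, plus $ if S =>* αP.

We compute FOLLOW(P) using the standard algorithm.
FOLLOW(S) starts with {$}.
FIRST(P) = {+}
FIRST(S) = {a, ε}
FOLLOW(P) = {$}
FOLLOW(S) = {$}
Therefore, FOLLOW(P) = {$}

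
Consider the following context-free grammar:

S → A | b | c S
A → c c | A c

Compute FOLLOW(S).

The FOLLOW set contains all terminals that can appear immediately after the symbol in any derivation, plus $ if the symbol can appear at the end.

We compute FOLLOW(S) using the standard algorithm.
FOLLOW(S) starts with {$}.
FIRST(A) = {c}
FIRST(S) = {b, c}
FOLLOW(A) = {$, c}
FOLLOW(S) = {$}
Therefore, FOLLOW(S) = {$}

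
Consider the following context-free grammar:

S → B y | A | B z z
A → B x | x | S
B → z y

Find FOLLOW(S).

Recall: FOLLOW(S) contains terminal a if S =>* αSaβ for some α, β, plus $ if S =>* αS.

We compute FOLLOW(S) using the standard algorithm.
FOLLOW(S) starts with {$}.
FIRST(A) = {x, z}
FIRST(B) = {z}
FIRST(S) = {x, z}
FOLLOW(A) = {$}
FOLLOW(B) = {x, y, z}
FOLLOW(S) = {$}
Therefore, FOLLOW(S) = {$}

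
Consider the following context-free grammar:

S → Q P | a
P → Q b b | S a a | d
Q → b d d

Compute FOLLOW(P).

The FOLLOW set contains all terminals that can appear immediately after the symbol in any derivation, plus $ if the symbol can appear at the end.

We compute FOLLOW(P) using the standard algorithm.
FOLLOW(S) starts with {$}.
FIRST(P) = {a, b, d}
FIRST(Q) = {b}
FIRST(S) = {a, b}
FOLLOW(P) = {$, a}
FOLLOW(Q) = {a, b, d}
FOLLOW(S) = {$, a}
Therefore, FOLLOW(P) = {$, a}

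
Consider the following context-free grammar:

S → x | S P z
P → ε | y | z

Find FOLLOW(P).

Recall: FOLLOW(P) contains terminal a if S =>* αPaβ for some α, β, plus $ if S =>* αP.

We compute FOLLOW(P) using the standard algorithm.
FOLLOW(S) starts with {$}.
FIRST(P) = {y, z, ε}
FIRST(S) = {x}
FOLLOW(P) = {z}
FOLLOW(S) = {$, y, z}
Therefore, FOLLOW(P) = {z}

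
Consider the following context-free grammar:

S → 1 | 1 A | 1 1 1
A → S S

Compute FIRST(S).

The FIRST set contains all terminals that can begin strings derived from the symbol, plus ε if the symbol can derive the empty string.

We compute FIRST(S) using the standard algorithm.
FIRST(A) = {1}
FIRST(S) = {1}
Therefore, FIRST(S) = {1}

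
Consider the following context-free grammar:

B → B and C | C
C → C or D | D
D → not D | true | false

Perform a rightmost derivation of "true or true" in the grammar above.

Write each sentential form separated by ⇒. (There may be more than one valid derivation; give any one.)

B ⇒ C ⇒ C or D ⇒ C or true ⇒ D or true ⇒ true or true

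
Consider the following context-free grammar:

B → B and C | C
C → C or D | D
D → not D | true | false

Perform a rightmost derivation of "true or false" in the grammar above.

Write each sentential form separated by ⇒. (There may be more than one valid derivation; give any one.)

B ⇒ C ⇒ C or D ⇒ C or false ⇒ D or false ⇒ true or false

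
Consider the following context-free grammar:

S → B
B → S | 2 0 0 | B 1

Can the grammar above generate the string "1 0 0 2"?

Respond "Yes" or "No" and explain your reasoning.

No - no valid derivation exists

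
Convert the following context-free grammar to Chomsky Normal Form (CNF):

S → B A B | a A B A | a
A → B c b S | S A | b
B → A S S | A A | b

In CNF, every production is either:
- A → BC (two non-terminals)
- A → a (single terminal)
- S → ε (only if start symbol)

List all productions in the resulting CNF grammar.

TA → a; S → a; TC → c; TB → b; A → b; B → b; S → B X0; X0 → A B; S → TA X1; X1 → A X2; X2 → B A; A → B X3; X3 → TC X4; X4 → TB S; A → S A; B → A X5; X5 → S S; B → A A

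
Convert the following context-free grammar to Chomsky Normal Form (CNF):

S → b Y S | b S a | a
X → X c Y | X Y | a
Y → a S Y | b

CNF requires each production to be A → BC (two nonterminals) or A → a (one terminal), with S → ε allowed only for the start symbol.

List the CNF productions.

TB → b; TA → a; S → a; TC → c; X → a; Y → b; S → TB X0; X0 → Y S; S → TB X1; X1 → S TA; X → X X2; X2 → TC Y; X → X Y; Y → TA X3; X3 → S Y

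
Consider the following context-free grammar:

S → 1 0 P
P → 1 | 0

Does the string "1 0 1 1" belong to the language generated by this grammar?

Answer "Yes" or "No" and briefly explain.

No - no valid derivation exists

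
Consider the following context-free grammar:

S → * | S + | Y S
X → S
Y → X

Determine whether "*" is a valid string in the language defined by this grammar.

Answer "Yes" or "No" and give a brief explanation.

Yes - a valid derivation exists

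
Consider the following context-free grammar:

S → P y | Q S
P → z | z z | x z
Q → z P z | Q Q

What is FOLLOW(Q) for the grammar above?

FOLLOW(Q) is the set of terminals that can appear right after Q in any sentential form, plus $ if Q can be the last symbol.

We compute FOLLOW(Q) using the standard algorithm.
FOLLOW(S) starts with {$}.
FIRST(P) = {x, z}
FIRST(Q) = {z}
FIRST(S) = {x, z}
FOLLOW(P) = {y, z}
FOLLOW(Q) = {x, z}
FOLLOW(S) = {$}
Therefore, FOLLOW(Q) = {x, z}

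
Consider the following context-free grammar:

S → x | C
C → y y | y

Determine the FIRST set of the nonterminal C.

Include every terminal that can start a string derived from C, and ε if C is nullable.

We compute FIRST(C) using the standard algorithm.
FIRST(C) = {y}
FIRST(S) = {x, y}
Therefore, FIRST(C) = {y}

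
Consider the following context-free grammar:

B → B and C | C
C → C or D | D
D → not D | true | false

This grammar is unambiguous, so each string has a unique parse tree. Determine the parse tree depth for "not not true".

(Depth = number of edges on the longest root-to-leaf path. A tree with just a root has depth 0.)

5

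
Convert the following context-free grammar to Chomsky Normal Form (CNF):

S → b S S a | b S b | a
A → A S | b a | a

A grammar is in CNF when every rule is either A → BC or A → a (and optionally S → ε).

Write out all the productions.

TB → b; TA → a; S → a; A → a; S → TB X0; X0 → S X1; X1 → S TA; S → TB X2; X2 → S TB; A → A S; A → TB TA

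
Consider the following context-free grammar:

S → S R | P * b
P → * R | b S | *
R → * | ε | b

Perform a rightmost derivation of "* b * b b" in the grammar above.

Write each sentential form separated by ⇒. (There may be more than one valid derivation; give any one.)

S ⇒ S R ⇒ S b ⇒ P * b b ⇒ * R * b b ⇒ * b * b b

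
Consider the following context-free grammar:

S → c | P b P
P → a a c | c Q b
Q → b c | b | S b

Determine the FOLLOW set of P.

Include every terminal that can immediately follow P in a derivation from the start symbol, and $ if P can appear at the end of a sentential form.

We compute FOLLOW(P) using the standard algorithm.
FOLLOW(S) starts with {$}.
FIRST(P) = {a, c}
FIRST(Q) = {a, b, c}
FIRST(S) = {a, c}
FOLLOW(P) = {$, b}
FOLLOW(Q) = {b}
FOLLOW(S) = {$, b}
Therefore, FOLLOW(P) = {$, b}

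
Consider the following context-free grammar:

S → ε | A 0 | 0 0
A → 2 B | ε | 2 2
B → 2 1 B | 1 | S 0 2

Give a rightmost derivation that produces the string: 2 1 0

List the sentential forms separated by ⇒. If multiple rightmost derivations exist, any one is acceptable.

S ⇒ A 0 ⇒ 2 B 0 ⇒ 2 1 0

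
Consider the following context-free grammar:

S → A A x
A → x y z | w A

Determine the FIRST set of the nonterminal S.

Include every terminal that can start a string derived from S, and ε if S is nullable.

We compute FIRST(S) using the standard algorithm.
FIRST(A) = {w, x}
FIRST(S) = {w, x}
Therefore, FIRST(S) = {w, x}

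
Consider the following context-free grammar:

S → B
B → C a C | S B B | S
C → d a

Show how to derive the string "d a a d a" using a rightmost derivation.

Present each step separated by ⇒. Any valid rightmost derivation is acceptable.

S ⇒ B ⇒ C a C ⇒ C a d a ⇒ d a a d a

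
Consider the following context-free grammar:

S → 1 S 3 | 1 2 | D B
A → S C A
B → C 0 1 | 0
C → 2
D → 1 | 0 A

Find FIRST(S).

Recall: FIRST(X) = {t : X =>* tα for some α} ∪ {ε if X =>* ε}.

We compute FIRST(S) using the standard algorithm.
FIRST(A) = {0, 1}
FIRST(B) = {0, 2}
FIRST(C) = {2}
FIRST(D) = {0, 1}
FIRST(S) = {0, 1}
Therefore, FIRST(S) = {0, 1}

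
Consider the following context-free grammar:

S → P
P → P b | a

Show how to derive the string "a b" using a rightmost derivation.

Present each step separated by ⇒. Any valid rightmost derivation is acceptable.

S ⇒ P ⇒ P b ⇒ a b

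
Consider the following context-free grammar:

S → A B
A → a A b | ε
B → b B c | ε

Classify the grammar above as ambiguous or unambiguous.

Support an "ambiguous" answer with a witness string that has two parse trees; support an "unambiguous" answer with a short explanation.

Unambiguous - every string in the language has a unique parse tree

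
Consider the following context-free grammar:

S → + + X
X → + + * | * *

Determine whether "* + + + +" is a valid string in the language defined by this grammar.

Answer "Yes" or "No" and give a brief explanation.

No - no valid derivation exists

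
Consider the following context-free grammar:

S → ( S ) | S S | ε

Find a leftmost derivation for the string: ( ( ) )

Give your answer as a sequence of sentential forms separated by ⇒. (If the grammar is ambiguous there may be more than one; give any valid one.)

S ⇒ ( S ) ⇒ ( S S ) ⇒ ( ( S ) S ) ⇒ ( ( ) S ) ⇒ ( ( ) S S ) ⇒ ( ( ) S ) ⇒ ( ( ) )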